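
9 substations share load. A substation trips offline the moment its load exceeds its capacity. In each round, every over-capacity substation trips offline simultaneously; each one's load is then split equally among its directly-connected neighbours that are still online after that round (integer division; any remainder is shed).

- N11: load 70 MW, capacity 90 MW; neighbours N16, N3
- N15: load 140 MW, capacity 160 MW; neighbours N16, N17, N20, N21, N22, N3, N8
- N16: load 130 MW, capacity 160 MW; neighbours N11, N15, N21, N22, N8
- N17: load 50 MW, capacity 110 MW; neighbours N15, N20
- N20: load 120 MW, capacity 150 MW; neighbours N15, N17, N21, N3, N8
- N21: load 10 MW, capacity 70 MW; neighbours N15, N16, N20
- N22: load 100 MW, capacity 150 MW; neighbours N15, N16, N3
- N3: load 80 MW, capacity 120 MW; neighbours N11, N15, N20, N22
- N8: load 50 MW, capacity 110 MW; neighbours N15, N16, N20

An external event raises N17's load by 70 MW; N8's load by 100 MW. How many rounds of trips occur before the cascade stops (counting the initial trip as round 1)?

3

Round 1 — N17 at 120 > 110; N8 at 150 > 110. N17, N8 trip offline.
  N17 sheds 120 MW to N15, N20: 60 each.
    N15: 140+60 = 200 > 160
    N20: 120+60 = 180 > 150
  N8 sheds 150 MW to N15, N16, N20: 50 each.
    N15: 200+50 = 250 > 160
    N16: 130+50 = 180 > 160
    N20: 180+50 = 230 > 150
Round 2 — N15, N16, N20 trip offline.
  N15 sheds 250 MW to N21, N22, N3: 83 each (1 lost).
    N21: 10+83 = 93 > 70
    N22: 100+83 = 183 > 150
    N3: 80+83 = 163 > 120
  N16 sheds 180 MW to N11, N21, N22: 60 each.
    N11: 70+60 = 130 > 90
    N21: 93+60 = 153 > 70
    N22: 183+60 = 243 > 150
  N20 sheds 230 MW to N21, N3: 115 each.
    N21: 153+115 = 268 > 70
    N3: 163+115 = 278 > 120
Round 3 — N11, N21, N22, N3 trip offline.
  N11 sheds 130 MW: no online neighbours, lost.
  N21 sheds 268 MW: no online neighbours, lost.
  N22 sheds 243 MW: no online neighbours, lost.
  N3 sheds 278 MW: no online neighbours, lost.
No further trips.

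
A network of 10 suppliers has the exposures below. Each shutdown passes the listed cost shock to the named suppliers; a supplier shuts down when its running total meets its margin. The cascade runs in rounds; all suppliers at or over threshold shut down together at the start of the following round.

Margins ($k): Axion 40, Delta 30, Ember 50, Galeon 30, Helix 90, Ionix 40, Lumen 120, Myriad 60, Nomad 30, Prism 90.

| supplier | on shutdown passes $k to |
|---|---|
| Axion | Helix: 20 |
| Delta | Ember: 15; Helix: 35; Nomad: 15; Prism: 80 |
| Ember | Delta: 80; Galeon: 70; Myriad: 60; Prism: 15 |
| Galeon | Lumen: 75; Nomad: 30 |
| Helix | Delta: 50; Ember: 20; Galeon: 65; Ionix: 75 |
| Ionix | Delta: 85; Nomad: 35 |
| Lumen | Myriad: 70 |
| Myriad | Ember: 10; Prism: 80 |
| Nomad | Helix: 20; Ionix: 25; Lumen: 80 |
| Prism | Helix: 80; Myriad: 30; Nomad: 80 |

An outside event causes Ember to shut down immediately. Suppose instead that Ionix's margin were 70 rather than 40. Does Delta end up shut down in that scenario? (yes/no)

yes

With Ionix's margin at 70:
Round 1 — Ember shuts down (initial).
  Delta: +80 → 80 ≥ 30
  Galeon: +70 → 70 ≥ 30
  Myriad: +60 → 60 ≥ 60
  Prism: +15 → 15 < 90
Round 2 — Delta, Galeon, Myriad shut down.
  Helix: +35 → 35 < 90
  Lumen: +75 → 75 < 120
  Nomad: +15+30 → 45 ≥ 30
  Prism: +80+80 → 175 ≥ 90
Round 3 — Nomad, Prism shut down.
  Helix: +20+80 → 135 ≥ 90
  Ionix: +25 → 25 < 70
  Lumen: +80 → 155 ≥ 120
Round 4 — Helix, Lumen shut down.
  Ionix: +75 → 100 ≥ 70
Round 5 — Ionix shuts down.
No further shutdowns.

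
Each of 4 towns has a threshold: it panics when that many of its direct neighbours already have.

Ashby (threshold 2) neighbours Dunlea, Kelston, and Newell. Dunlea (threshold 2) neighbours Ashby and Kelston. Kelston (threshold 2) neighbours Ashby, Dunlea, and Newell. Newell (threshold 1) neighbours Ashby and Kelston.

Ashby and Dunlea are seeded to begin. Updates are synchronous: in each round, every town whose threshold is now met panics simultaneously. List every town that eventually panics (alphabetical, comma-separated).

Ashby, Dunlea, Kelston, Newell

Round 1 — Ashby, Dunlea panic (initial).
Round 2 — checking thresholds:
  Kelston: 2 of 3 neighbours ≥ 2, panics.
  Newell: 1 of 2 neighbours ≥ 1, panics.
Round 3 — no new panics; cascade stops.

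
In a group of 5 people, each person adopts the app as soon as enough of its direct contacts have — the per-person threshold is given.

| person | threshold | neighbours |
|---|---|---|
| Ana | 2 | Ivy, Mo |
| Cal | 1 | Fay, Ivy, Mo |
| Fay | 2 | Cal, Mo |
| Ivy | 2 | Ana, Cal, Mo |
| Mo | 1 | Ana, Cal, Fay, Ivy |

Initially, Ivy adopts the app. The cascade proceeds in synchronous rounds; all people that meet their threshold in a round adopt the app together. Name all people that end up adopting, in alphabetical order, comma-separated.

Ana, Cal, Fay, Ivy, Mo

Round 1 — Ivy adopts the app (initial).
Round 2 — checking thresholds:
  Ana: 1 of 2 neighbours < 2, holds.
  Cal: 1 of 3 neighbours ≥ 1, adopts the app.
  Mo: 1 of 4 neighbours ≥ 1, adopts the app.
Round 3 — checking thresholds:
  Ana: 2 of 2 neighbours ≥ 2, adopts the app.
  Fay: 2 of 2 neighbours ≥ 2, adopts the app.
Round 4 — no new adoptions; cascade stops.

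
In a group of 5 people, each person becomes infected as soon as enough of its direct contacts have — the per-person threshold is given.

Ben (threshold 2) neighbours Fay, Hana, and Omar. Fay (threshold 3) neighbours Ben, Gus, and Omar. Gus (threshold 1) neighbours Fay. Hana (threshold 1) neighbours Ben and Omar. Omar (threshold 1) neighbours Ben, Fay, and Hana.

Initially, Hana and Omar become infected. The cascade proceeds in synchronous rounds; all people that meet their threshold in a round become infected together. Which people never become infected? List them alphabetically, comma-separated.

Fay, Gus

Round 1 — Hana, Omar become infected (initial).
Round 2 — checking thresholds:
  Ben: 2 of 3 neighbours ≥ 2, becomes infected.
  Fay: 1 of 3 neighbours < 3, below threshold.
Round 3 — no new infections; cascade stops.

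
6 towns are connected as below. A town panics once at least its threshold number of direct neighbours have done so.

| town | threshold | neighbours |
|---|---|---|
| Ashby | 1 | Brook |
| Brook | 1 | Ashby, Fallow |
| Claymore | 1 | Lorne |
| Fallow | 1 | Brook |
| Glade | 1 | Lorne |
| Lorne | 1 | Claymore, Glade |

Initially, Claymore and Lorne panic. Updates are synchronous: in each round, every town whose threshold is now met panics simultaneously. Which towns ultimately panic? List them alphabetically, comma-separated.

Round 1 — Claymore, Lorne panic (initial).
Round 2 — checking thresholds:
  Glade: 1 of 1 neighbours ≥ 1, panics.
Round 3 — no new panics; cascade stops.

Claymore, Glade, Lorne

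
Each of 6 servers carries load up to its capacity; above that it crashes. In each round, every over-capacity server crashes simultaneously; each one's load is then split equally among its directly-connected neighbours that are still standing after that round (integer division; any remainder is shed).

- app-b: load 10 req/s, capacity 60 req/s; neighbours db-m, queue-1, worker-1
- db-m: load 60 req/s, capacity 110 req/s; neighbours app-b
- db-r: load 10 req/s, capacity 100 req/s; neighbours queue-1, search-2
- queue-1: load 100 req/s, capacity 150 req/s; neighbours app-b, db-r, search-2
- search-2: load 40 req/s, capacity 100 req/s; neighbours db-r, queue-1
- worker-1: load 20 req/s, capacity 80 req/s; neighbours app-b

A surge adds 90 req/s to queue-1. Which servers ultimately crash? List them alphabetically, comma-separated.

app-b, db-r, queue-1, search-2

Round 1 — queue-1 at 190 > 150. queue-1 crashes.
  queue-1 sheds 190 req/s to app-b, db-r, search-2: 63 each (1 lost).
    app-b: 10+63 = 73 > 60
    db-r: 10+63 = 73 ≤ 100
    search-2: 40+63 = 103 > 100
Round 2 — app-b, search-2 crash.
  app-b sheds 73 req/s to db-m, worker-1: 36 each (1 lost).
    db-m: 60+36 = 96 ≤ 110
    worker-1: 20+36 = 56 ≤ 80
  search-2 sheds 103 req/s to db-r: 103 each.
    db-r: 73+103 = 176 > 100
Round 3 — db-r crashes.
  db-r sheds 176 req/s: no online neighbours, lost.
No further crashes.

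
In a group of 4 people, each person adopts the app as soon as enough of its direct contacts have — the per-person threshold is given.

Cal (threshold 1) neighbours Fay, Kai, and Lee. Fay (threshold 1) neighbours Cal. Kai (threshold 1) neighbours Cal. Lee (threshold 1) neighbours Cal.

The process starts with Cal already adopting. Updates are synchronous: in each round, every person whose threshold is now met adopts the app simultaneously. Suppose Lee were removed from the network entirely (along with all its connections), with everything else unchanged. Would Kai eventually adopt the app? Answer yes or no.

With Lee removed:
Round 1 — Cal adopts the app (initial).
Round 2 — checking thresholds:
  Fay: 1 of 1 neighbours ≥ 1, adopts the app.
  Kai: 1 of 1 neighbours ≥ 1, adopts the app.
Round 3 — no new adoptions; cascade stops.

yes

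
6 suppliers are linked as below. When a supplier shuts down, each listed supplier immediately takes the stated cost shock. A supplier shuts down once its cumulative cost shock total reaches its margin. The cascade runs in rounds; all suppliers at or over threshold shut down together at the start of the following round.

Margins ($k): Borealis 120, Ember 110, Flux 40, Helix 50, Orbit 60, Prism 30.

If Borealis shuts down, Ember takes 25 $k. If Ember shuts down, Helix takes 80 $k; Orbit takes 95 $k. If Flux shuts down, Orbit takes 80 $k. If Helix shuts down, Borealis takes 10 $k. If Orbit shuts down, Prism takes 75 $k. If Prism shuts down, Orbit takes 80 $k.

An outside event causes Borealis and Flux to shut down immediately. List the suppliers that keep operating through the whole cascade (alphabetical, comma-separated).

Round 1 — Borealis, Flux shut down (initial).
  Ember: +25 → 25 < 110
  Orbit: +80 → 80 ≥ 60
Round 2 — Orbit shuts down.
  Prism: +75 → 75 ≥ 30
Round 3 — Prism shuts down.
No further shutdowns.

Ember, Helix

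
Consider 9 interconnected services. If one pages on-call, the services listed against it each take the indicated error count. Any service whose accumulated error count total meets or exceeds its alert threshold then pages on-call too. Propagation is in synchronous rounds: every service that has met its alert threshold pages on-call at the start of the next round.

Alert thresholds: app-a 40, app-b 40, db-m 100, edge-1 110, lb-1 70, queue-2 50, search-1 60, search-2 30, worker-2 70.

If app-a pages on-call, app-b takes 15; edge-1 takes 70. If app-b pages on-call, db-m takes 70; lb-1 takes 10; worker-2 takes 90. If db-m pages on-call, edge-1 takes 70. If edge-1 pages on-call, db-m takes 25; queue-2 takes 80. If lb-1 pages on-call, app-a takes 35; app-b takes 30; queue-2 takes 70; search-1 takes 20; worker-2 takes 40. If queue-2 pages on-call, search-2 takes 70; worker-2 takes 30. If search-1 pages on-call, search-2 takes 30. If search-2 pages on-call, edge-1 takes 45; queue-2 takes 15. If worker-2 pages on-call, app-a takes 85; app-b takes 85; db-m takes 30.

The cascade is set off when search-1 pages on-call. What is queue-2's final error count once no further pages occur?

15

Round 1 — search-1 pages on-call (initial).
  search-2: +30 → 30 ≥ 30
Round 2 — search-2 pages on-call.
  edge-1: +45 → 45 < 110
  queue-2: +15 → 15 < 50
No further pages.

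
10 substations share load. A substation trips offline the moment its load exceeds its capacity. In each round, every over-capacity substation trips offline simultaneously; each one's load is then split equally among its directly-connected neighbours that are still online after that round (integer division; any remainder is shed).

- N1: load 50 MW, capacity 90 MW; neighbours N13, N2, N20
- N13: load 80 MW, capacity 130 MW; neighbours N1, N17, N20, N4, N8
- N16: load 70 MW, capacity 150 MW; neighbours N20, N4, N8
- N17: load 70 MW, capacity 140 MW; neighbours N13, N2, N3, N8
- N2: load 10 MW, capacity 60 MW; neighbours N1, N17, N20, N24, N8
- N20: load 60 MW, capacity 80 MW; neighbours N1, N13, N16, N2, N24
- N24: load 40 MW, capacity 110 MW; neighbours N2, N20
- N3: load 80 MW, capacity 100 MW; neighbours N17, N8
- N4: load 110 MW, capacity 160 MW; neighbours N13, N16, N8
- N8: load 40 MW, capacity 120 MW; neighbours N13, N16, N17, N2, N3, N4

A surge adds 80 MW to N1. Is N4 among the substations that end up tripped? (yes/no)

yes

Round 1 — N1 at 130 > 90. N1 trips offline.
  N1 sheds 130 MW to N13, N2, N20: 43 each (1 lost).
    N13: 80+43 = 123 ≤ 130
    N2: 10+43 = 53 ≤ 60
    N20: 60+43 = 103 > 80
Round 2 — N20 trips offline.
  N20 sheds 103 MW to N13, N16, N2, N24: 25 each (3 lost).
    N13: 123+25 = 148 > 130
    N16: 70+25 = 95 ≤ 150
    N2: 53+25 = 78 > 60
    N24: 40+25 = 65 ≤ 110
Round 3 — N13, N2 trip offline.
  N13 sheds 148 MW to N17, N4, N8: 49 each (1 lost).
    N17: 70+49 = 119 ≤ 140
    N4: 110+49 = 159 ≤ 160
    N8: 40+49 = 89 ≤ 120
  N2 sheds 78 MW to N17, N24, N8: 26 each.
    N17: 119+26 = 145 > 140
    N24: 65+26 = 91 ≤ 110
    N8: 89+26 = 115 ≤ 120
Round 4 — N17 trips offline.
  N17 sheds 145 MW to N3, N8: 72 each (1 lost).
    N3: 80+72 = 152 > 100
    N8: 115+72 = 187 > 120
Round 5 — N3, N8 trip offline.
  N3 sheds 152 MW: no online neighbours, lost.
  N8 sheds 187 MW to N16, N4: 93 each (1 lost).
    N16: 95+93 = 188 > 150
    N4: 159+93 = 252 > 160
Round 6 — N16, N4 trip offline.
  N16 sheds 188 MW: no online neighbours, lost.
  N4 sheds 252 MW: no online neighbours, lost.
No further trips.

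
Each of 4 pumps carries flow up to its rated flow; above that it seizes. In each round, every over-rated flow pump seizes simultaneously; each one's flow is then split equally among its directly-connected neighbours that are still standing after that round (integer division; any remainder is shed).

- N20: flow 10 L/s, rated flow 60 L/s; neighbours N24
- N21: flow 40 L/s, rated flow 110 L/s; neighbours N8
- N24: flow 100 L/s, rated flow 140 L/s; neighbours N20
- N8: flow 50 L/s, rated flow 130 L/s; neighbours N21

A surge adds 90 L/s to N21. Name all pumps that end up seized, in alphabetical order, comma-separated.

N21, N8

Round 1 — N21 at 130 > 110. N21 seizes.
  N21 sheds 130 L/s to N8: 130 each.
    N8: 50+130 = 180 > 130
Round 2 — N8 seizes.
  N8 sheds 180 L/s: no online neighbours, lost.
No further seizures.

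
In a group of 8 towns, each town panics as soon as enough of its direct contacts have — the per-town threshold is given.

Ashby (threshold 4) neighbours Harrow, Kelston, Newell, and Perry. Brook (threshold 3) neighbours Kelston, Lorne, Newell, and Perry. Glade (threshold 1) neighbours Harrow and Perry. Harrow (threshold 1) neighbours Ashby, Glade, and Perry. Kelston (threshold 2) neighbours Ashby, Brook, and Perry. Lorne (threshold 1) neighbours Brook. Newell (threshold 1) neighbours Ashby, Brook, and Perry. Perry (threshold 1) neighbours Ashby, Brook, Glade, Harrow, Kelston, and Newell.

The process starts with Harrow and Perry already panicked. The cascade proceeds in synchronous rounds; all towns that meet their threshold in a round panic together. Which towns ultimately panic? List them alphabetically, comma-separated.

Round 1 — Harrow, Perry panic (initial).
Round 2 — checking thresholds:
  Ashby: 2 of 4 neighbours < 4, not yet.
  Brook: 1 of 4 neighbours < 3, not yet.
  Glade: 2 of 2 neighbours ≥ 1, panics.
  Kelston: 1 of 3 neighbours < 2, not yet.
  Newell: 1 of 3 neighbours ≥ 1, panics.
Round 3 — no new panics; cascade stops.

Glade, Harrow, Newell, Perry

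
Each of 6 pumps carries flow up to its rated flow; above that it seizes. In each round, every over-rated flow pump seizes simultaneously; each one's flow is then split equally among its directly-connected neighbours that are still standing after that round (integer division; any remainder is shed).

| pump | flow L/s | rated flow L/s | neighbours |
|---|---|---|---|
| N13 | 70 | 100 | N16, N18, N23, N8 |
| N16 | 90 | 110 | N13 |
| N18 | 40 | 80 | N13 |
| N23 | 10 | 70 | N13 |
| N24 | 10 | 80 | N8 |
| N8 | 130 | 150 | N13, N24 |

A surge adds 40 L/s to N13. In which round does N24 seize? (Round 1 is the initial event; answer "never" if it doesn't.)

3

Round 1 — N13 at 110 > 100. N13 seizes.
  N13 sheds 110 L/s to N16, N18, N23, N8: 27 each (2 lost).
    N16: 90+27 = 117 > 110
    N18: 40+27 = 67 ≤ 80
    N23: 10+27 = 37 ≤ 70
    N8: 130+27 = 157 > 150
Round 2 — N16, N8 seize.
  N16 sheds 117 L/s: no online neighbours, lost.
  N8 sheds 157 L/s to N24: 157 each.
    N24: 10+157 = 167 > 80
Round 3 — N24 seizes.
  N24 sheds 167 L/s: no online neighbours, lost.
No further seizures.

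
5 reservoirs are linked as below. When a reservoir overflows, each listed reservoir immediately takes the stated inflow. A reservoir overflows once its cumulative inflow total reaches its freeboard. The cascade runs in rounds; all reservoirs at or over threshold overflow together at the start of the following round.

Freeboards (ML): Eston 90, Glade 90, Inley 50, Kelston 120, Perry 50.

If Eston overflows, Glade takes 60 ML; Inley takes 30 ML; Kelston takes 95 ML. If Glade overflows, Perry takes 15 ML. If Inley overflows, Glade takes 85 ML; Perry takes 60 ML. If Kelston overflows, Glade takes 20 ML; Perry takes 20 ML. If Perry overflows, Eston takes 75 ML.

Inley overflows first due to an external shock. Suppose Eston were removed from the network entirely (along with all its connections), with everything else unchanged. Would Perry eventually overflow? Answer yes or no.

With Eston removed:
Round 1 — Inley overflows (initial).
  Glade: +85 → 85 < 90
  Perry: +60 → 60 ≥ 50
Round 2 — Perry overflows.
No further overflows.

yes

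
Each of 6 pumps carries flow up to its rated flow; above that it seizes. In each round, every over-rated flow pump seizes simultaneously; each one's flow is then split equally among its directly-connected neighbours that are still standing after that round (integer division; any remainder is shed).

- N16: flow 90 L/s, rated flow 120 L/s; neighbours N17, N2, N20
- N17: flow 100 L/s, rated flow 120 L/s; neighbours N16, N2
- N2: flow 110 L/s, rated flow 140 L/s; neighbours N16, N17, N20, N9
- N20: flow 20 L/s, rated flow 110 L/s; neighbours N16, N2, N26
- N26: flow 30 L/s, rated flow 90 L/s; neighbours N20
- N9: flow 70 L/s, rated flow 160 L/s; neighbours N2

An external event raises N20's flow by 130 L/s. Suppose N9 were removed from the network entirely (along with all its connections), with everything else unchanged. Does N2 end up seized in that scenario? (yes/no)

With N9 removed:
Round 1 — N20 at 150 > 110. N20 seizes.
  N20 sheds 150 L/s to N16, N2, N26: 50 each.
    N16: 90+50 = 140 > 120
    N2: 110+50 = 160 > 140
    N26: 30+50 = 80 ≤ 90
Round 2 — N16, N2 seize.
  N16 sheds 140 L/s to N17: 140 each.
    N17: 100+140 = 240 > 120
  N2 sheds 160 L/s to N17: 160 each.
    N17: 240+160 = 400 > 120
Round 3 — N17 seizes.
  N17 sheds 400 L/s: no online neighbours, lost.
No further seizures.

yes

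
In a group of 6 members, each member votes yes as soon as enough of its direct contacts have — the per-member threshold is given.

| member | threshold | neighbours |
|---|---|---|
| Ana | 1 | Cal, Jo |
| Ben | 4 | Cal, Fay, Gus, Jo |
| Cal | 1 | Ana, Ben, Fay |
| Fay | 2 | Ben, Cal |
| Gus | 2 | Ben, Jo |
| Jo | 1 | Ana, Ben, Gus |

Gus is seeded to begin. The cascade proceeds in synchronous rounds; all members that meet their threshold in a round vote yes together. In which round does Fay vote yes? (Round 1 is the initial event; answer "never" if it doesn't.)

Round 1 — Gus votes yes (initial).
Round 2 — checking thresholds:
  Ben: 1 of 4 neighbours < 4, below threshold.
  Jo: 1 of 3 neighbours ≥ 1, votes yes.
Round 3 — checking thresholds:
  Ana: 1 of 2 neighbours ≥ 1, votes yes.
  Ben: 2 of 4 neighbours < 4, below threshold.
Round 4 — checking thresholds:
  Ben: 2 of 4 neighbours < 4, below threshold.
  Cal: 1 of 3 neighbours ≥ 1, votes yes.
Round 5 — no new yes votes; cascade stops.

never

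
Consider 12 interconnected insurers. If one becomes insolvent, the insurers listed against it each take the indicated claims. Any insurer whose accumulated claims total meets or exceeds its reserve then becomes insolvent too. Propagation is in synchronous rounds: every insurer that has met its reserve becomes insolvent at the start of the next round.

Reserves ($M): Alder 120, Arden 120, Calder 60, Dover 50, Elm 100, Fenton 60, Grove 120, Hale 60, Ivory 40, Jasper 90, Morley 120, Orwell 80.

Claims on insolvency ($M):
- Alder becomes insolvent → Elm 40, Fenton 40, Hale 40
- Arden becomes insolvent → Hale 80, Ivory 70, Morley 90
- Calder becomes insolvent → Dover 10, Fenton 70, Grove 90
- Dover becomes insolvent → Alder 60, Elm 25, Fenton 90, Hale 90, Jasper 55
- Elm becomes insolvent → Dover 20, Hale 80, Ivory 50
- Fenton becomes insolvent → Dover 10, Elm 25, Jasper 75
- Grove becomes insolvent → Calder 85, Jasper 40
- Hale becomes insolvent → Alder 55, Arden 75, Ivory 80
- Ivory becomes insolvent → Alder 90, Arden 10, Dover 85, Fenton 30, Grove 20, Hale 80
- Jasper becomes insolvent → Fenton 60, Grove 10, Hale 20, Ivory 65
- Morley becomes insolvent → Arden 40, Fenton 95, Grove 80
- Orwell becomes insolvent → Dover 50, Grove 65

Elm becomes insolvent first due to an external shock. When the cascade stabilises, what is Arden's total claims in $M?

85

Round 1 — Elm becomes insolvent (initial).
  Dover: +20 → 20 < 50
  Hale: +80 → 80 ≥ 60
  Ivory: +50 → 50 ≥ 40
Round 2 — Hale, Ivory become insolvent.
  Alder: +55+90 → 145 ≥ 120
  Arden: +75+10 → 85 < 120
  Dover: +85 → 105 ≥ 50
  Fenton: +30 → 30 < 60
  Grove: +20 → 20 < 120
Round 3 — Alder, Dover become insolvent.
  Fenton: +40+90 → 160 ≥ 60
  Jasper: +55 → 55 < 90
Round 4 — Fenton becomes insolvent.
  Jasper: +75 → 130 ≥ 90
Round 5 — Jasper becomes insolvent.
  Grove: +10 → 30 < 120
No further insolvencies.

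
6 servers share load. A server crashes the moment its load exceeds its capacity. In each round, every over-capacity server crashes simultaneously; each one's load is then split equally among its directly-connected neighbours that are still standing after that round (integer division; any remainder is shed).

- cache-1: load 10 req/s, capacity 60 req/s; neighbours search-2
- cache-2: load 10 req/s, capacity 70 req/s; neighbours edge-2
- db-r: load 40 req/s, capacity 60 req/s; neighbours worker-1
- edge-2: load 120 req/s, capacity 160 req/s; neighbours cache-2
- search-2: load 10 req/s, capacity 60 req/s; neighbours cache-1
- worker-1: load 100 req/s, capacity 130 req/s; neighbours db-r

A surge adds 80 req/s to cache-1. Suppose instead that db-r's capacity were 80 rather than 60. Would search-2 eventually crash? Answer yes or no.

With db-r's capacity at 80:
Round 1 — cache-1 at 90 > 60. cache-1 crashes.
  cache-1 sheds 90 req/s to search-2: 90 each.
    search-2: 10+90 = 100 > 60
Round 2 — search-2 crashes.
  search-2 sheds 100 req/s: no online neighbours, lost.
No further crashes.

yes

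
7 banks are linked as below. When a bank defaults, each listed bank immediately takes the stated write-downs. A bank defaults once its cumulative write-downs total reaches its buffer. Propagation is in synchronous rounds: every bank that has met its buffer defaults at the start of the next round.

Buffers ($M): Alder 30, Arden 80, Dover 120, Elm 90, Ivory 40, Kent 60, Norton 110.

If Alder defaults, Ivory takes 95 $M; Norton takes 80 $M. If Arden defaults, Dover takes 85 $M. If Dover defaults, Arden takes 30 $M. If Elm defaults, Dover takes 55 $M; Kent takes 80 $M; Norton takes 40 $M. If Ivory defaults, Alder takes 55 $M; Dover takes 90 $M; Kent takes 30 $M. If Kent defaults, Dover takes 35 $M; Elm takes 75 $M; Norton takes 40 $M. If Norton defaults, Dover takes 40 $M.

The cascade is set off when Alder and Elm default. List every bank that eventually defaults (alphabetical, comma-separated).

Round 1 — Alder, Elm default (initial).
  Dover: +55 → 55 < 120
  Ivory: +95 → 95 ≥ 40
  Kent: +80 → 80 ≥ 60
  Norton: +80+40 → 120 ≥ 110
Round 2 — Ivory, Kent, Norton default.
  Dover: +90+35+40 → 220 ≥ 120
Round 3 — Dover defaults.
  Arden: +30 → 30 < 80
No further defaults.

Alder, Dover, Elm, Ivory, Kent, Norton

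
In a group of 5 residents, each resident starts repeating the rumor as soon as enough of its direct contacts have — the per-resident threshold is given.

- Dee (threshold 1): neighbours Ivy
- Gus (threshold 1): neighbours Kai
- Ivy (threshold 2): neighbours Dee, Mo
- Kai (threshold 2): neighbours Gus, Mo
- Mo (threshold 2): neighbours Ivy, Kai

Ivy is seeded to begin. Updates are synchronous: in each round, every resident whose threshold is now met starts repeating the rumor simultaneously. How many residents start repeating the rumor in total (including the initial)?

2

Round 1 — Ivy starts repeating the rumor (initial).
Round 2 — checking thresholds:
  Dee: 1 of 1 neighbours ≥ 1, starts repeating the rumor.
  Mo: 1 of 2 neighbours < 2, below threshold.
Round 3 — no new spreads; cascade stops.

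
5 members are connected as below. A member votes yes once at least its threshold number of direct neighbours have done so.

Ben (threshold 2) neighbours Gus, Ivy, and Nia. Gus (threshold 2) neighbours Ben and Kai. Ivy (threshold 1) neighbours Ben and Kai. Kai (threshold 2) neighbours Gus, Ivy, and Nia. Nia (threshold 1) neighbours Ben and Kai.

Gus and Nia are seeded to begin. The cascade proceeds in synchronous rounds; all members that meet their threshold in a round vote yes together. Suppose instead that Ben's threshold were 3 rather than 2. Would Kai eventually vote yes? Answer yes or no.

yes

With Ben's threshold at 3:
Round 1 — Gus, Nia vote yes (initial).
Round 2 — checking thresholds:
  Ben: 2 of 3 neighbours < 3, below threshold.
  Kai: 2 of 3 neighbours ≥ 2, votes yes.
Round 3 — checking thresholds:
  Ben: 2 of 3 neighbours < 3, below threshold.
  Ivy: 1 of 2 neighbours ≥ 1, votes yes.
Round 4 — checking thresholds:
  Ben: 3 of 3 neighbours ≥ 3, votes yes.
Round 5 — no new yes votes; cascade stops.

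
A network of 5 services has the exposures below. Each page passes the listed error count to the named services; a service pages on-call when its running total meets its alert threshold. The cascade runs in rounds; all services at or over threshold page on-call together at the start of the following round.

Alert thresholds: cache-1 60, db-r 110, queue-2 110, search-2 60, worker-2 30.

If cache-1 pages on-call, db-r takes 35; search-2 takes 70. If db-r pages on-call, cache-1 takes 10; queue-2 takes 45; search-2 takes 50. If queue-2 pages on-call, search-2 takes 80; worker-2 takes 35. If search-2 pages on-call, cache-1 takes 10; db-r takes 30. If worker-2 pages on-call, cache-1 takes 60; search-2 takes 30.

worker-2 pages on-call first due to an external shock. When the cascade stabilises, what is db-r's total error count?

Round 1 — worker-2 pages on-call (initial).
  cache-1: +60 → 60 ≥ 60
  search-2: +30 → 30 < 60
Round 2 — cache-1 pages on-call.
  db-r: +35 → 35 < 110
  search-2: +70 → 100 ≥ 60
Round 3 — search-2 pages on-call.
  db-r: +30 → 65 < 110
No further pages.

65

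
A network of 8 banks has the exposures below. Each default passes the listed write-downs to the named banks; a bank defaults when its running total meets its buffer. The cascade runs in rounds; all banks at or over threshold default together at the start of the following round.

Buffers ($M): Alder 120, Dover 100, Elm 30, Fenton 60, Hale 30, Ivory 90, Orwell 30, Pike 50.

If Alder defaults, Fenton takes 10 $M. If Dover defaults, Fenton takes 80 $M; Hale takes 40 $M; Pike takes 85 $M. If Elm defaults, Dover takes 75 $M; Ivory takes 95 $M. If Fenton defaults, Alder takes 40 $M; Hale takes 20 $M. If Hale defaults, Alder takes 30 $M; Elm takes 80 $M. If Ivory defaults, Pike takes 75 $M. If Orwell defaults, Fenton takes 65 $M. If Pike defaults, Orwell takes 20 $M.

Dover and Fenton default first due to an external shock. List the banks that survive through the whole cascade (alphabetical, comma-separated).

Round 1 — Dover, Fenton default (initial).
  Alder: +40 → 40 < 120
  Hale: +40+20 → 60 ≥ 30
  Pike: +85 → 85 ≥ 50
Round 2 — Hale, Pike default.
  Alder: +30 → 70 < 120
  Elm: +80 → 80 ≥ 30
  Orwell: +20 → 20 < 30
Round 3 — Elm defaults.
  Ivory: +95 → 95 ≥ 90
Round 4 — Ivory defaults.
No further defaults.

Alder, Orwell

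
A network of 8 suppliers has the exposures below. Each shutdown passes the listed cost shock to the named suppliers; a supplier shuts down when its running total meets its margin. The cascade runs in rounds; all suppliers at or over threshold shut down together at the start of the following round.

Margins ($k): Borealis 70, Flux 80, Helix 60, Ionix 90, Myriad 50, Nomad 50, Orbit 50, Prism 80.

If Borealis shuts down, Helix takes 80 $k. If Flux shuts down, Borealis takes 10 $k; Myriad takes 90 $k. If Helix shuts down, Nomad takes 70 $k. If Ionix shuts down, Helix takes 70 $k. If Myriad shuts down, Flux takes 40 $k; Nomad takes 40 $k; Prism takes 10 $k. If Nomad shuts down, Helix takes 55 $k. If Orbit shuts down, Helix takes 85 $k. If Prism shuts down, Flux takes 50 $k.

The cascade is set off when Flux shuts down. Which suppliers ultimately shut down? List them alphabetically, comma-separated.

Round 1 — Flux shuts down (initial).
  Borealis: +10 → 10 < 70
  Myriad: +90 → 90 ≥ 50
Round 2 — Myriad shuts down.
  Nomad: +40 → 40 < 50
  Prism: +10 → 10 < 80
No further shutdowns.

Flux, Myriad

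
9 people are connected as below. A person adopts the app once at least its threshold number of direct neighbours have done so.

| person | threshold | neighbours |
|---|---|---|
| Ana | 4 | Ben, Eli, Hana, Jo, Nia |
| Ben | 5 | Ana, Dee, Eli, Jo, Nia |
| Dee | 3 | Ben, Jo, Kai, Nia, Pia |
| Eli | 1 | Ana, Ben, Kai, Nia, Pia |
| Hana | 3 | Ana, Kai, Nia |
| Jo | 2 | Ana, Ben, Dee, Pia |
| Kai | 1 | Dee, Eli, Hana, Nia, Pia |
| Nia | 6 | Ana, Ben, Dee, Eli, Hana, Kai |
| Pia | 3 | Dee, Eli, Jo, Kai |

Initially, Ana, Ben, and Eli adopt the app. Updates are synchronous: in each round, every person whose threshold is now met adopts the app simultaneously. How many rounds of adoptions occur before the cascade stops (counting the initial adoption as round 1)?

3

Round 1 — Ana, Ben, Eli adopt the app (initial).
Round 2 — checking thresholds:
  Dee: 1 of 5 neighbours < 3, not yet.
  Hana: 1 of 3 neighbours < 3, not yet.
  Jo: 2 of 4 neighbours ≥ 2, adopts the app.
  Kai: 1 of 5 neighbours ≥ 1, adopts the app.
  Nia: 3 of 6 neighbours < 6, not yet.
  Pia: 1 of 4 neighbours < 3, not yet.
Round 3 — checking thresholds:
  Dee: 3 of 5 neighbours ≥ 3, adopts the app.
  Hana: 2 of 3 neighbours < 3, not yet.
  Nia: 4 of 6 neighbours < 6, not yet.
  Pia: 3 of 4 neighbours ≥ 3, adopts the app.
Round 4 — no new adoptions; cascade stops.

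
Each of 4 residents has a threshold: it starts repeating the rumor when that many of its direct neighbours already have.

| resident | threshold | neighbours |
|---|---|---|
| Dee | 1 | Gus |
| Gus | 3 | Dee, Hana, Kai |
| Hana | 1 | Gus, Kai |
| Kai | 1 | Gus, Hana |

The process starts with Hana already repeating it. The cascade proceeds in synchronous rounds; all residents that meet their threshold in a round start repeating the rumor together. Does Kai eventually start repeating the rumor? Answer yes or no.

yes

Round 1 — Hana starts repeating the rumor (initial).
Round 2 — checking thresholds:
  Gus: 1 of 3 neighbours < 3, not yet.
  Kai: 1 of 2 neighbours ≥ 1, starts repeating the rumor.
Round 3 — no new spreads; cascade stops.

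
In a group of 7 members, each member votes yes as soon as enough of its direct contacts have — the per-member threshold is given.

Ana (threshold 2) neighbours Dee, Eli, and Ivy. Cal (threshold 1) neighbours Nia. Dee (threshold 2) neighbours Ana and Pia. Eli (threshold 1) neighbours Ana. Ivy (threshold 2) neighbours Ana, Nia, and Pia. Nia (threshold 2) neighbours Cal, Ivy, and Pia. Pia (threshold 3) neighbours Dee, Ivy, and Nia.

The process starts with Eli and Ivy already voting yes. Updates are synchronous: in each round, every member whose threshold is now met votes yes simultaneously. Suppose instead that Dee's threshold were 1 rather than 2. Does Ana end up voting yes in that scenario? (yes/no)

With Dee's threshold at 1:
Round 1 — Eli, Ivy vote yes (initial).
Round 2 — checking thresholds:
  Ana: 2 of 3 neighbours ≥ 2, votes yes.
  Nia: 1 of 3 neighbours < 2, holds.
  Pia: 1 of 3 neighbours < 3, holds.
Round 3 — checking thresholds:
  Dee: 1 of 2 neighbours ≥ 1, votes yes.
  Nia: 1 of 3 neighbours < 2, holds.
  Pia: 1 of 3 neighbours < 3, holds.
Round 4 — no new yes votes; cascade stops.

yes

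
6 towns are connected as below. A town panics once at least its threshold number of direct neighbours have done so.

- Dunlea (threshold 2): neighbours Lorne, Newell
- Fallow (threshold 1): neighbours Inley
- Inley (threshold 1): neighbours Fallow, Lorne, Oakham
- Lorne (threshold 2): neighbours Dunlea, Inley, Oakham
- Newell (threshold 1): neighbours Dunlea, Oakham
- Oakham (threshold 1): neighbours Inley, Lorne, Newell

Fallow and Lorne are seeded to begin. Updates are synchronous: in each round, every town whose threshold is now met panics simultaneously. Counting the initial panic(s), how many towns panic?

6

Round 1 — Fallow, Lorne panic (initial).
Round 2 — checking thresholds:
  Dunlea: 1 of 2 neighbours < 2, holds.
  Inley: 2 of 3 neighbours ≥ 1, panics.
  Oakham: 1 of 3 neighbours ≥ 1, panics.
Round 3 — checking thresholds:
  Dunlea: 1 of 2 neighbours < 2, holds.
  Newell: 1 of 2 neighbours ≥ 1, panics.
Round 4 — checking thresholds:
  Dunlea: 2 of 2 neighbours ≥ 2, panics.
Round 5 — no new panics; cascade stops.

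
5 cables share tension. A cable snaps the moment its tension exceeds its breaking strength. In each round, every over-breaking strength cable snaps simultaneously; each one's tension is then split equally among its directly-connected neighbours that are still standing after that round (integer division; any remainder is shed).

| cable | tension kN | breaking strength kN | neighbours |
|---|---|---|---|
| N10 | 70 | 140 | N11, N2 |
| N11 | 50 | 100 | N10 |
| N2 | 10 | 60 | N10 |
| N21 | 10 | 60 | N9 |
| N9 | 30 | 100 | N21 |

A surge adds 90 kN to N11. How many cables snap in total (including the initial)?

3

Round 1 — N11 at 140 > 100. N11 snaps.
  N11 sheds 140 kN to N10: 140 each.
    N10: 70+140 = 210 > 140
Round 2 — N10 snaps.
  N10 sheds 210 kN to N2: 210 each.
    N2: 10+210 = 220 > 60
Round 3 — N2 snaps.
  N2 sheds 220 kN: no online neighbours, lost.
No further breaks.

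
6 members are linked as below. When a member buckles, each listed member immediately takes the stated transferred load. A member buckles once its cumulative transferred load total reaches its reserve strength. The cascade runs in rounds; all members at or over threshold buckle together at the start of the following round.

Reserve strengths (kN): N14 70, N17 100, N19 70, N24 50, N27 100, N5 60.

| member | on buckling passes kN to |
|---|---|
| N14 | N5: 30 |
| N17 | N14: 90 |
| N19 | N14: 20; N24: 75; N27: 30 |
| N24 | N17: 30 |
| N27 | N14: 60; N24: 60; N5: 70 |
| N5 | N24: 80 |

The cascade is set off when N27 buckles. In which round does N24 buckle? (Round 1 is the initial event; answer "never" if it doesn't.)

2

Round 1 — N27 buckles (initial).
  N14: +60 → 60 < 70
  N24: +60 → 60 ≥ 50
  N5: +70 → 70 ≥ 60
Round 2 — N24, N5 buckle.
  N17: +30 → 30 < 100
No further bucklings.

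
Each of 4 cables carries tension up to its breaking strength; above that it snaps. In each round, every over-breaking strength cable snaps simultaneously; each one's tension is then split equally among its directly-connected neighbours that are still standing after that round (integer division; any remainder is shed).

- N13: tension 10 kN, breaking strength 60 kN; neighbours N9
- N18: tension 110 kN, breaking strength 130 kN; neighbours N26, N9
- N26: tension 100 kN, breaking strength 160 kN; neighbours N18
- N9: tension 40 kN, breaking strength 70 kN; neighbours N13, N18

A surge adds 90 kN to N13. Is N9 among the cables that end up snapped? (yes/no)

Round 1 — N13 at 100 > 60. N13 snaps.
  N13 sheds 100 kN to N9: 100 each.
    N9: 40+100 = 140 > 70
Round 2 — N9 snaps.
  N9 sheds 140 kN to N18: 140 each.
    N18: 110+140 = 250 > 130
Round 3 — N18 snaps.
  N18 sheds 250 kN to N26: 250 each.
    N26: 100+250 = 350 > 160
Round 4 — N26 snaps.
  N26 sheds 350 kN: no online neighbours, lost.
No further breaks.

yes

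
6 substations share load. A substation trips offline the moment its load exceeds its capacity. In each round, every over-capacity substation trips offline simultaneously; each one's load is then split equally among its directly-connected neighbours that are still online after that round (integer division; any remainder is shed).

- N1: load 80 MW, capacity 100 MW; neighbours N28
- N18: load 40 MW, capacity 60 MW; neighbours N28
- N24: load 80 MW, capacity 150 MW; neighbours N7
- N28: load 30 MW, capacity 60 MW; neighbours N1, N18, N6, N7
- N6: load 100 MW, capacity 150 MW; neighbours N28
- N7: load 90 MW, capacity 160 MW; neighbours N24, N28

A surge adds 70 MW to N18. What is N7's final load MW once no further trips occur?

Round 1 — N18 at 110 > 60. N18 trips offline.
  N18 sheds 110 MW to N28: 110 each.
    N28: 30+110 = 140 > 60
Round 2 — N28 trips offline.
  N28 sheds 140 MW to N1, N6, N7: 46 each (2 lost).
    N1: 80+46 = 126 > 100
    N6: 100+46 = 146 ≤ 150
    N7: 90+46 = 136 ≤ 160
Round 3 — N1 trips offline.
  N1 sheds 126 MW: no online neighbours, lost.
No further trips.

136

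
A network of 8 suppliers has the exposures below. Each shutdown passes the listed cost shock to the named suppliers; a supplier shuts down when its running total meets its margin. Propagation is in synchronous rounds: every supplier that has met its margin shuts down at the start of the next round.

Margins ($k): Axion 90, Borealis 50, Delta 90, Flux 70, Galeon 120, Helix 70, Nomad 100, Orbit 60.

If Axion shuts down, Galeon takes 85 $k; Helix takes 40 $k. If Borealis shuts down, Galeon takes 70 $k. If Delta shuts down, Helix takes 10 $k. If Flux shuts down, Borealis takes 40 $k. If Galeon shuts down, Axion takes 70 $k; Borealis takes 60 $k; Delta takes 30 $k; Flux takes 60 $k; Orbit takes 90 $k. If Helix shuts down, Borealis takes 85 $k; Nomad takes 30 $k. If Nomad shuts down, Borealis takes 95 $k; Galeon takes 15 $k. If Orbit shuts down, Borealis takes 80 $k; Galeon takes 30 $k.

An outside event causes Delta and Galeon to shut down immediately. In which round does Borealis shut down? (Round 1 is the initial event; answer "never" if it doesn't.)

2

Round 1 — Delta, Galeon shut down (initial).
  Axion: +70 → 70 < 90
  Borealis: +60 → 60 ≥ 50
  Flux: +60 → 60 < 70
  Helix: +10 → 10 < 70
  Orbit: +90 → 90 ≥ 60
Round 2 — Borealis, Orbit shut down.
No further shutdowns.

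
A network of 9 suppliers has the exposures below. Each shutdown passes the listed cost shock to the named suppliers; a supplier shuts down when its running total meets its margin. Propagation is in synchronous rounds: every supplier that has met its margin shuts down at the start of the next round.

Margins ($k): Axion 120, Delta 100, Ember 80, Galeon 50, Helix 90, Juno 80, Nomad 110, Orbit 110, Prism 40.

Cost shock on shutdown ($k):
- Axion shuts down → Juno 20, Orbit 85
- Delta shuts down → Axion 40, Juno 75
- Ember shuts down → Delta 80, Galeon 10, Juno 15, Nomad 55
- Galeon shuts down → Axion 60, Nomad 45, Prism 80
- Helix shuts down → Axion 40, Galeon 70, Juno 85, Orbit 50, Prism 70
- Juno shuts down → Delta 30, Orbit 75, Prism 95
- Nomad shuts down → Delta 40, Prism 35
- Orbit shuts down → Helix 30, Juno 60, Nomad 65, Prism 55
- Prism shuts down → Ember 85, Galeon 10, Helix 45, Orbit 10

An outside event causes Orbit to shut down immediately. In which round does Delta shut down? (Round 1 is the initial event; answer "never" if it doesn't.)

Round 1 — Orbit shuts down (initial).
  Helix: +30 → 30 < 90
  Juno: +60 → 60 < 80
  Nomad: +65 → 65 < 110
  Prism: +55 → 55 ≥ 40
Round 2 — Prism shuts down.
  Ember: +85 → 85 ≥ 80
  Galeon: +10 → 10 < 50
  Helix: +45 → 75 < 90
Round 3 — Ember shuts down.
  Delta: +80 → 80 < 100
  Galeon: +10 → 20 < 50
  Juno: +15 → 75 < 80
  Nomad: +55 → 120 ≥ 110
Round 4 — Nomad shuts down.
  Delta: +40 → 120 ≥ 100
Round 5 — Delta shuts down.
  Axion: +40 → 40 < 120
  Juno: +75 → 150 ≥ 80
Round 6 — Juno shuts down.
No further shutdowns.

5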